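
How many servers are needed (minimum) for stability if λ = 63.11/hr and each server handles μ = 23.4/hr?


Stability requires cμ > λ ⇔ c > λ/μ.
λ/μ = 63.11/23.4 = 2.6970
Minimum integer c = ⌊2.6970⌋ + 1 = 3
Check: 3·23.4 = 70.20 > 63.11, while 2·23.4 = 46.80 ≤ 63.11

Final: 3 servers


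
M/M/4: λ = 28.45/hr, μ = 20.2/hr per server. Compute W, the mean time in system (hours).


a = 1.4084; ρ = 0.3521; P₀ = 0.242782
Lq = P₀·a^c·ρ/(c!(1−ρ)²) = 0.03339
Wq = Lq/λ = 0.03339/28.45 = 0.001174 hr
W = Wq + 1/μ = 0.001174 + 0.04950 = 0.05068 hr

Final: 0.05068 hr


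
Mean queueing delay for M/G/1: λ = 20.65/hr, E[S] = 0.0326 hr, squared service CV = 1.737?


ρ = λ·E[S] = 20.65·0.0326 = 0.6732
E[S²] = E[S]²(1+C_s²) = 0.0326²·(1+1.737) = 0.002909
Wq = λ·E[S²]/(2(1−ρ)) = 20.65·0.002909/(2·0.3268) = 0.09190 hr

Final: 0.09190 hr


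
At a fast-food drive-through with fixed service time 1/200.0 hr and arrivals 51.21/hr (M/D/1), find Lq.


ρ = 51.21/200.0 = 0.2560
M/D/1: Lq = ρ²/(2(1−ρ)) = 0.06556/(2·0.7440) = 0.04406

Final: 0.04406


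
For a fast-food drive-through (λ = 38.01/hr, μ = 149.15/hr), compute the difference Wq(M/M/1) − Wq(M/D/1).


ρ = 38.01/149.15 = 0.2548
Wq(M/M/1) = ρ/(μ−λ) = 0.2548/111.14 = 0.002293 hr
Wq(M/D/1) = ρ/(2(μ−λ)) = 0.001147 hr
Savings = 0.002293 − 0.001147 = 0.001147 hr

Final: 0.001147 hr


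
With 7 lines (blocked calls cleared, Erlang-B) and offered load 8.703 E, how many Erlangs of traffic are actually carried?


B(7,8.703) = 0.346352 (Erlang-B)
Carried load = a(1 − B) = 8.703·(1 − 0.346352) = 8.703·0.653648 = 5.6887 E

Final: 5.6887 Erlangs


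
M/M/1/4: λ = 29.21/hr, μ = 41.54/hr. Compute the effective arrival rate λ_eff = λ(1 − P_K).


ρ = 0.7032; P_K = (1−ρ)ρ^4/(1−ρ^5) = 0.087636
λ_eff = λ(1 − P_K) = 29.21·(1 − 0.087636) = 29.21·0.912364 = 26.6501 /hr

Final: 26.6501 /hr


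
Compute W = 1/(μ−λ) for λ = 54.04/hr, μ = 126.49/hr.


W = 1/(μ−λ) = 1/(126.49 − 54.04) = 1/72.45 = 0.01380 hr

Final: 0.01380 hr


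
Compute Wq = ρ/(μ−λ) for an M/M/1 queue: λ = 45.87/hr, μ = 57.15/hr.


ρ = 45.87/57.15 = 0.8026
Wq = ρ/(μ−λ) = 0.8026/(57.15 − 45.87) = 0.8026/11.28 = 0.07115 hr

Final: 0.07115 hr


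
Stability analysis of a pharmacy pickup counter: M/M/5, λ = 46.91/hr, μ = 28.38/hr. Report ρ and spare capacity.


Total capacity cμ = 5·28.38 = 141.90/hr
ρ = λ/(cμ) = 46.91/141.90 = 0.3306
Stable ⇔ ρ < 1: YES
Spare capacity = cμ − λ = 141.90 − 46.91 = 94.99/hr

Final: ρ = 0.3306; stable; margin = 94.99/hr


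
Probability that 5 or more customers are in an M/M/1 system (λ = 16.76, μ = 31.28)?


ρ = 16.76/31.28 = 0.5358
P(N ≥ n) = ρ^n = 0.5358^5 = 0.044161

Final: 0.044161


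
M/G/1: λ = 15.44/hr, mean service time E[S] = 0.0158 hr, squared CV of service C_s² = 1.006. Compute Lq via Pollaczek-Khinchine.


ρ = λ·E[S] = 15.44·0.0158 = 0.2440
Lq = ρ²(1+C_s²)/(2(1−ρ)) = 0.05951·(1+1.006)/(2·0.7560)
= 0.05951·2.0060/1.5121 = 0.07895

Final: 0.07895


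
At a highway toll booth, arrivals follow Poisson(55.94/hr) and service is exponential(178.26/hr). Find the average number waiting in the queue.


ρ = 55.94/178.26 = 0.3138
Lq = ρ²/(1−ρ) = 0.09848/0.6862 = 0.1435

Final: 0.1435


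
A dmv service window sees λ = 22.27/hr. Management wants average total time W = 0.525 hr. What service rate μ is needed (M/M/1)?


W = 1/(μ−λ) ⇒ μ − λ = 1/W = 1/0.525 = 1.9048
μ = λ + 1/W = 22.27 + 1.9048 = 24.1748 per hr

Final: 24.1748 /hr


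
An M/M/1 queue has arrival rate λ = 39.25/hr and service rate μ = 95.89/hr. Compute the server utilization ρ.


ρ = λ/μ = 39.25/95.89 = 0.4093

Final: 0.4093


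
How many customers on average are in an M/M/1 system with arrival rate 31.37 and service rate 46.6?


ρ = λ/μ = 31.37/46.6 = 0.6732
L = ρ/(1−ρ) = 0.6732/(1 − 0.6732) = 0.6732/0.3268 = 2.0598

Final: 2.0598


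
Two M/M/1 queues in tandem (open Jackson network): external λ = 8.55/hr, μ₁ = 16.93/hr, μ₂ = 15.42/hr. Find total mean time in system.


Each node sees arrival rate λ = 8.55/hr (tandem ⇒ throughput preserved).
W₁ = 1/(μ₁−λ) = 1/(16.93−8.55) = 0.11933 hr
W₂ = 1/(μ₂−λ) = 1/(15.42−8.55) = 0.14556 hr
W_total = W₁ + W₂ = 0.11933 + 0.14556 = 0.26489 hr

Final: 0.26489 hr


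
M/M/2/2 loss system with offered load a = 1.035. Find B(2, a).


B(c,a) = (a^c/c!) / Σ_{k=0}^{c} a^k/k!
a^2/2! = 0.535612
Σ terms (k=0..2): 1.00000 + 1.03500 + 0.53561 = 2.570612
B = 0.535612/2.570612 = 0.208360

Final: 0.208360


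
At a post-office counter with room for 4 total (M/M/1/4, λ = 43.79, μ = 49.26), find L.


ρ = 43.79/49.26 = 0.8890
L = ρ[1 − (K+1)ρ^K + Kρ^(K+1)] / [(1−ρ)(1−ρ^(K+1))]
Numerator: 0.8890·(1 − 5·0.624485 + 4·0.555140) = 0.087238
Denominator: (0.1110)·(0.444860) = 0.049399
L = 0.087238/0.049399 = 1.7660

Final: 1.7660


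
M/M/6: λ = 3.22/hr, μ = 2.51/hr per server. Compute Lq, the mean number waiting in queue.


a = λ/μ = 1.2829; ρ = a/6 = 0.2138
P₀ = 0.277215
Lq = P₀·a^c·ρ / (c!·(1−ρ)²) = 0.277215·4.45752·0.2138/(720·0.61809)
= 0.0005937

Final: 0.0005937


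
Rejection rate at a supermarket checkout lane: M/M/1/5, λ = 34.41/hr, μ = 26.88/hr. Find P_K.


ρ = λ/μ = 34.41/26.88 = 1.2801
P_K = (1−ρ)ρ^K/(1−ρ^(K+1)) = (-0.2801·3.437772)/(1 − 4.400808)
= -0.963037/-3.400808 = 0.283179

Final: 0.283179


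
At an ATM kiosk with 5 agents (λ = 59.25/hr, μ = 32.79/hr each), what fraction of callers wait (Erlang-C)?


a = λ/μ = 1.8070; ρ = a/5 = 0.3614
P₀ = 0.163442 (from M/M/c formula)
C(c,a) = [a^c/(c!(1−ρ))]·P₀ = [19.26348/(120·0.6386)]·0.163442
= 0.25137·0.163442 = 0.041085

Final: 0.041085


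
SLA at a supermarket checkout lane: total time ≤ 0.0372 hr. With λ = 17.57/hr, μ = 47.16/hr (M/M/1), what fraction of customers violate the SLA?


W ~ Exponential(μ−λ) for M/M/1.
μ − λ = 47.16 − 17.57 = 29.5900
P(W > t) = e^{−(μ−λ)t} = e^{−1.1007} = 0.332622

Final: 0.332622


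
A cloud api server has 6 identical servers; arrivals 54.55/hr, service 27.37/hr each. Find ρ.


ρ = λ/(cμ) = 54.55/(6·27.37) = 54.55/164.22 = 0.3322

Final: 0.3322


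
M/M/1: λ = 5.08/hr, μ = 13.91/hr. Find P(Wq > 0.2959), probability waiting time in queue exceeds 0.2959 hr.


ρ = 5.08/13.91 = 0.3652
P(Wq > t) = ρ·e^{−(μ−λ)t} = 0.3652·e^{−2.6128}
= 0.3652·0.073329 = 0.026780

Final: 0.026780


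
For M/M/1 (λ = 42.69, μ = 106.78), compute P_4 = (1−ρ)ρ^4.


ρ = 42.69/106.78 = 0.3998
P_n = (1−ρ)·ρ^n = (1 − 0.3998)·0.3998^4 = 0.6002·0.025547 = 0.015334

Final: 0.015334


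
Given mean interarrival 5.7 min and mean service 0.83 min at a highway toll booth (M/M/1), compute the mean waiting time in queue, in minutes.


λ = 60/5.7 = 10.5263 /hr
μ = 60/0.83 = 72.2892 /hr
ρ = λ/μ = 10.5263/72.2892 = 0.1456
Wq = ρ/(μ−λ) = 0.1456/(72.2892−10.5263) = 0.002358 hr
In minutes: 0.002358·60 = 0.1415 min

Final: 0.1415 min


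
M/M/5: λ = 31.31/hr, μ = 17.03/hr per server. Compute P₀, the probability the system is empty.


a = λ/μ = 31.31/17.03 = 1.8385; ρ = a/c = 0.3677
Σ_{k=0}^{4} a^k/k! (terms k=0..4) = 1.00000 + 1.83852 + 1.69008 + 1.03575 + 0.47606 = 6.04041
Tail: a^5/(5!(1−ρ)) = 21.00594/(120·0.6323) = 0.27685
P₀ = 1/(6.04041 + 0.27685) = 1/6.31725 = 0.158297

Final: 0.158297


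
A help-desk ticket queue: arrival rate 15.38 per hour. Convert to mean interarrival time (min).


Mean interarrival time = 1/λ = 1/15.38 hour = 0.06502 hour
In minutes: 0.06502 × 60 = 3.9012 min

Final: 3.9012 min


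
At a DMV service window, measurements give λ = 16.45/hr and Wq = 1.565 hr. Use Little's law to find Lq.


Lq = λWq = 16.45·1.565 = 25.7442

Final: 25.7442


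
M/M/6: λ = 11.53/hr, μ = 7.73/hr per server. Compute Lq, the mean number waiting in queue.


a = λ/μ = 1.4916; ρ = a/6 = 0.2486
P₀ = 0.224960
Lq = P₀·a^c·ρ / (c!·(1−ρ)²) = 0.224960·11.01283·0.2486/(720·0.56460)
= 0.001515

Final: 0.001515


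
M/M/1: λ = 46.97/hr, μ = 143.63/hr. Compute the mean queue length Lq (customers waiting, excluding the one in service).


ρ = 46.97/143.63 = 0.3270
Lq = ρ²/(1−ρ) = 0.1069/0.6730 = 0.1589

Final: 0.1589


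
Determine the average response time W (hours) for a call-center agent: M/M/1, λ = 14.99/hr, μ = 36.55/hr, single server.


W = 1/(μ−λ) = 1/(36.55 − 14.99) = 1/21.56 = 0.04638 hr

Final: 0.04638 hr


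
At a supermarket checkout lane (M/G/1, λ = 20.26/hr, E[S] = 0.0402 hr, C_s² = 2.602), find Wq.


ρ = λ·E[S] = 20.26·0.0402 = 0.8145
E[S²] = E[S]²(1+C_s²) = 0.0402²·(1+2.602) = 0.005821
Wq = λ·E[S²]/(2(1−ρ)) = 20.26·0.005821/(2·0.1855) = 0.31780 hr

Final: 0.31780 hr


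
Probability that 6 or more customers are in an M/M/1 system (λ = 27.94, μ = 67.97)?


ρ = 27.94/67.97 = 0.4111
P(N ≥ n) = ρ^n = 0.4111^6 = 0.004825

Final: 0.004825


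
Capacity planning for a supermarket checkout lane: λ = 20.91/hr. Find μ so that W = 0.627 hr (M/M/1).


W = 1/(μ−λ) ⇒ μ − λ = 1/W = 1/0.627 = 1.5949
μ = λ + 1/W = 20.91 + 1.5949 = 22.5049 per hr

Final: 22.5049 /hr


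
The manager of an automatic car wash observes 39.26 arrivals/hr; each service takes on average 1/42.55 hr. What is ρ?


ρ = λ/μ = 39.26/42.55 = 0.9227

Final: 0.9227


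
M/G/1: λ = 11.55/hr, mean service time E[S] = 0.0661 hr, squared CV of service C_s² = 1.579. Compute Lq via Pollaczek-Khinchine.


ρ = λ·E[S] = 11.55·0.0661 = 0.7635
Lq = ρ²(1+C_s²)/(2(1−ρ)) = 0.5829·(1+1.579)/(2·0.2365)
= 0.5829·2.5790/0.4731 = 3.17742

Final: 3.17742


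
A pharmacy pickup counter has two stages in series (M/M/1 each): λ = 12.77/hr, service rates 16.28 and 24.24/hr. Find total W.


Each node sees arrival rate λ = 12.77/hr (tandem ⇒ throughput preserved).
W₁ = 1/(μ₁−λ) = 1/(16.28−12.77) = 0.28490 hr
W₂ = 1/(μ₂−λ) = 1/(24.24−12.77) = 0.08718 hr
W_total = W₁ + W₂ = 0.28490 + 0.08718 = 0.37208 hr

Final: 0.37208 hr


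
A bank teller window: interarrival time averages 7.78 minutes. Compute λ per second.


λ = 1/(interarrival time) in consistent units.
1 second = 0.0166667 min, so λ = 0.0166667/7.78 = 0.002142 per second

Final: 0.002142 /sec


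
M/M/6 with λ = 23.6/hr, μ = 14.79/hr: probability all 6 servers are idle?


a = λ/μ = 23.6/14.79 = 1.5957; ρ = a/c = 0.2659
Σ_{k=0}^{5} a^k/k! (terms k=0..5) = 1.00000 + 1.59567 + 1.27309 + 0.67714 + 0.27012 + 0.08621 = 4.90223
Tail: a^6/(6!(1−ρ)) = 16.50680/(720·0.7341) = 0.03123
P₀ = 1/(4.90223 + 0.03123) = 1/4.93346 = 0.202697

Final: 0.202697


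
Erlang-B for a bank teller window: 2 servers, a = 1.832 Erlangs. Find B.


B(c,a) = (a^c/c!) / Σ_{k=0}^{c} a^k/k!
a^2/2! = 1.678112
Σ terms (k=0..2): 1.00000 + 1.83200 + 1.67811 = 4.510112
B = 1.678112/4.510112 = 0.372078

Final: 0.372078


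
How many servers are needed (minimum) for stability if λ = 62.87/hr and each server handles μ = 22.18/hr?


Stability requires cμ > λ ⇔ c > λ/μ.
λ/μ = 62.87/22.18 = 2.8345
Minimum integer c = ⌊2.8345⌋ + 1 = 3
Check: 3·22.18 = 66.54 > 62.87, while 2·22.18 = 44.36 ≤ 62.87

Final: 3 servers


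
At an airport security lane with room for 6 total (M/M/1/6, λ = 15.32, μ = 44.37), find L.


ρ = 15.32/44.37 = 0.3453
L = ρ[1 − (K+1)ρ^K + Kρ^(K+1)] / [(1−ρ)(1−ρ^(K+1))]
Numerator: 0.3453·(1 − 7·0.001694 + 6·0.0005850) = 0.342395
Denominator: (0.6547)·(0.999415) = 0.654339
L = 0.342395/0.654339 = 0.5233

Final: 0.5233


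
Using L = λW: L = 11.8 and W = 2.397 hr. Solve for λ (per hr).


λ = L/W = 11.8/2.397 = 4.9228 /hr

Final: 4.9228 /hr


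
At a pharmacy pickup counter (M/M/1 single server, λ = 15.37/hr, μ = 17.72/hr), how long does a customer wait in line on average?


ρ = 15.37/17.72 = 0.8674
Wq = ρ/(μ−λ) = 0.8674/(17.72 − 15.37) = 0.8674/2.35 = 0.3691 hr

Final: 0.3691 hr


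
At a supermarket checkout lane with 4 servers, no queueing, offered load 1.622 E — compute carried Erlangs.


B(4,1.622) = 0.058415 (Erlang-B)
Carried load = a(1 − B) = 1.622·(1 − 0.058415) = 1.622·0.941585 = 1.5273 E

Final: 1.5273 Erlangs


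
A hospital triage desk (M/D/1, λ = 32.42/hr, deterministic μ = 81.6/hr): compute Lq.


ρ = 32.42/81.6 = 0.3973
M/D/1: Lq = ρ²/(2(1−ρ)) = 0.1579/(2·0.6027) = 0.13095

Final: 0.13095


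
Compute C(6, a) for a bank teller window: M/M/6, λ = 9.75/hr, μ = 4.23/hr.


a = λ/μ = 2.3050; ρ = a/6 = 0.3842
P₀ = 0.099415 (from M/M/c formula)
C(c,a) = [a^c/(c!(1−ρ))]·P₀ = [149.96347/(720·0.6158)]·0.099415
= 0.33821·0.099415 = 0.033623

Final: 0.033623


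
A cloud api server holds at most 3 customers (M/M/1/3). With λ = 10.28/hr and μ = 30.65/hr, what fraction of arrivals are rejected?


ρ = λ/μ = 10.28/30.65 = 0.3354
P_K = (1−ρ)ρ^K/(1−ρ^(K+1)) = (0.6646·0.037730)/(1 − 0.012655)
= 0.025075/0.987345 = 0.025397

Final: 0.025397


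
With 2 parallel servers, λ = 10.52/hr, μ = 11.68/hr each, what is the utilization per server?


ρ = λ/(cμ) = 10.52/(2·11.68) = 10.52/23.36 = 0.4503

Final: 0.4503


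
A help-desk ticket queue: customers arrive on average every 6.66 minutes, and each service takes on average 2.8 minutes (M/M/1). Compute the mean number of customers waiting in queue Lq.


λ = 60/6.66 = 9.0090 /hr
μ = 60/2.8 = 21.4286 /hr
ρ = λ/μ = 9.0090/21.4286 = 0.4204
Lq = ρ²/(1−ρ) = 0.1768/0.5796 = 0.3050

Final: 0.3050


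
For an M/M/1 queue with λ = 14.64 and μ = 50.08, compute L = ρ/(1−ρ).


ρ = λ/μ = 14.64/50.08 = 0.2923
L = ρ/(1−ρ) = 0.2923/(1 − 0.2923) = 0.2923/0.7077 = 0.4131

Final: 0.4131


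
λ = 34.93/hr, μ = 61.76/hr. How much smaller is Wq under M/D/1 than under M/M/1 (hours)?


ρ = 34.93/61.76 = 0.5656
Wq(M/M/1) = ρ/(μ−λ) = 0.5656/26.83 = 0.02108 hr
Wq(M/D/1) = ρ/(2(μ−λ)) = 0.01054 hr
Savings = 0.02108 − 0.01054 = 0.01054 hr

Final: 0.01054 hr


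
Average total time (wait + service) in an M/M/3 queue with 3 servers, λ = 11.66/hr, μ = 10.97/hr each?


a = 1.0629; ρ = 0.3543; P₀ = 0.340399
Lq = P₀·a^c·ρ/(c!(1−ρ)²) = 0.05789
Wq = Lq/λ = 0.05789/11.66 = 0.004965 hr
W = Wq + 1/μ = 0.004965 + 0.09116 = 0.09612 hr

Final: 0.09612 hr


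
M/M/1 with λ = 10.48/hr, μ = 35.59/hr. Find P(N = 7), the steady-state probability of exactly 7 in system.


ρ = 10.48/35.59 = 0.2945
P_n = (1−ρ)·ρ^n = (1 − 0.2945)·0.2945^7 = 0.7055·0.0001920 = 0.0001354

Final: 0.0001354


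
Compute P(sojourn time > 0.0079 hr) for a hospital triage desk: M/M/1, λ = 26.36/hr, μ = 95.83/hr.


W ~ Exponential(μ−λ) for M/M/1.
μ − λ = 95.83 − 26.36 = 69.4700
P(W > t) = e^{−(μ−λ)t} = e^{−0.5488} = 0.577635

Final: 0.577635


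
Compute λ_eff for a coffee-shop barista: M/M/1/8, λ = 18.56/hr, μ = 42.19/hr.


ρ = 0.4399; P_K = (1−ρ)ρ^8/(1−ρ^9) = 0.0007861
λ_eff = λ(1 − P_K) = 18.56·(1 − 0.0007861) = 18.56·0.999214 = 18.5454 /hr

Final: 18.5454 /hr


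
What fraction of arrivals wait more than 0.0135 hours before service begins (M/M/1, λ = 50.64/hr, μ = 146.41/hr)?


ρ = 50.64/146.41 = 0.3459
P(Wq > t) = ρ·e^{−(μ−λ)t} = 0.3459·e^{−1.2929}
= 0.3459·0.274475 = 0.094935

Final: 0.094935


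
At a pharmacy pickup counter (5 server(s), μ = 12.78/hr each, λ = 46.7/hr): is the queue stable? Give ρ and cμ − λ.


Total capacity cμ = 5·12.78 = 63.90/hr
ρ = λ/(cμ) = 46.7/63.90 = 0.7308
Stable ⇔ ρ < 1: YES
Spare capacity = cμ − λ = 63.90 − 46.7 = 17.20/hr

Final: ρ = 0.7308; stable; margin = 17.20/hr


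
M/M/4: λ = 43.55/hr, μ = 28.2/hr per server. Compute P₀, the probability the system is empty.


a = λ/μ = 43.55/28.2 = 1.5443; ρ = a/c = 0.3861
Σ_{k=0}^{3} a^k/k! (terms k=0..3) = 1.00000 + 1.54433 + 1.19247 + 0.61386 = 4.35065
Tail: a^4/(4!(1−ρ)) = 5.68796/(24·0.6139) = 0.38604
P₀ = 1/(4.35065 + 0.38604) = 1/4.73669 = 0.211118

Final: 0.211118


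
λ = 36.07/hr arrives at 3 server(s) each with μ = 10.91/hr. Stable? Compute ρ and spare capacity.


Total capacity cμ = 3·10.91 = 32.73/hr
ρ = λ/(cμ) = 36.07/32.73 = 1.1020
Stable ⇔ ρ < 1: NO
Spare capacity = cμ − λ = 32.73 − 36.07 = -3.34/hr

Final: ρ = 1.1020; unstable; margin = -3.34/hr


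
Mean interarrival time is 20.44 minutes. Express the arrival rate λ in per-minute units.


λ = 1/(interarrival time) in consistent units.
1 minute = 1 min, so λ = 1/20.44 = 0.04892 per minute

Final: 0.04892 /min


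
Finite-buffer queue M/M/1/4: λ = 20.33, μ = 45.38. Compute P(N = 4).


ρ = λ/μ = 20.33/45.38 = 0.4480
P_K = (1−ρ)ρ^K/(1−ρ^(K+1)) = (0.5520·0.040280)/(1 − 0.018045)
= 0.022235/0.981955 = 0.022643

Final: 0.022643


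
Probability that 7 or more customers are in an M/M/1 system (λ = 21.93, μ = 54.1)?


ρ = 21.93/54.1 = 0.4054
P(N ≥ n) = ρ^n = 0.4054^7 = 0.001798

Final: 0.001798


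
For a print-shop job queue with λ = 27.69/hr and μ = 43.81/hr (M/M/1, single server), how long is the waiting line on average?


ρ = 27.69/43.81 = 0.6320
Lq = ρ²/(1−ρ) = 0.3995/0.3680 = 1.0857

Final: 1.0857


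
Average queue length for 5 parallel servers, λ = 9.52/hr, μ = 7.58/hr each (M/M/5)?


a = λ/μ = 1.2559; ρ = a/5 = 0.2512
P₀ = 0.284636
Lq = P₀·a^c·ρ / (c!·(1−ρ)²) = 0.284636·3.12492·0.2512/(120·0.56072)
= 0.003320

Final: 0.003320


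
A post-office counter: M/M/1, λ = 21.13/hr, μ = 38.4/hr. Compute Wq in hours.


ρ = 21.13/38.4 = 0.5503
Wq = ρ/(μ−λ) = 0.5503/(38.4 − 21.13) = 0.5503/17.27 = 0.03186 hr

Final: 0.03186 hr


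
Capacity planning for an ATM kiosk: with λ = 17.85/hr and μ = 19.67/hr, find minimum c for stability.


Stability requires cμ > λ ⇔ c > λ/μ.
λ/μ = 17.85/19.67 = 0.9075
Minimum integer c = ⌊0.9075⌋ + 1 = 1
Check: 1·19.67 = 19.67 > 17.85, while 0·19.67 = 0.00 ≤ 17.85

Final: 1 servers


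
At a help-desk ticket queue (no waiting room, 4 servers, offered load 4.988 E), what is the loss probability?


B(c,a) = (a^c/c!) / Σ_{k=0}^{c} a^k/k!
a^4/4! = 25.792565
Σ terms (k=0..4): 1.00000 + 4.98800 + 12.44007 + 20.68369 + 25.79257 = 64.904330
B = 25.792565/64.904330 = 0.397394

Final: 0.397394


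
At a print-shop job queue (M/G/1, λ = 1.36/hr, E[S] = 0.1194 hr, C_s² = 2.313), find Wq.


ρ = λ·E[S] = 1.36·0.1194 = 0.1624
E[S²] = E[S]²(1+C_s²) = 0.1194²·(1+2.313) = 0.047231
Wq = λ·E[S²]/(2(1−ρ)) = 1.36·0.047231/(2·0.8376) = 0.03834 hr

Final: 0.03834 hr


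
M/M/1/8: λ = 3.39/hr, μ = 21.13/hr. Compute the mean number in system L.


ρ = 3.39/21.13 = 0.1604
L = ρ[1 − (K+1)ρ^K + Kρ^(K+1)] / [(1−ρ)(1−ρ^(K+1))]
Numerator: 0.1604·(1 − 9·0.0000004389 + 8·0.00000007042) = 0.160435
Denominator: (0.8396)·(1.000000) = 0.839565
L = 0.160435/0.839565 = 0.1911

Final: 0.1911


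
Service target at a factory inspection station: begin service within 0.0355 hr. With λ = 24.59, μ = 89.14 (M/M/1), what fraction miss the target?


ρ = 24.59/89.14 = 0.2759
P(Wq > t) = ρ·e^{−(μ−λ)t} = 0.2759·e^{−2.2915}
= 0.2759·0.101112 = 0.027893

Final: 0.027893


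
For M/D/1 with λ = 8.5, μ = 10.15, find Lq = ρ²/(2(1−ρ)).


ρ = 8.5/10.15 = 0.8374
M/D/1: Lq = ρ²/(2(1−ρ)) = 0.7013/(2·0.1626) = 2.15704

Final: 2.15704


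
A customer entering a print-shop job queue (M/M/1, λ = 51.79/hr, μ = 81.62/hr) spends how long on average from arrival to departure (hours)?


W = 1/(μ−λ) = 1/(81.62 − 51.79) = 1/29.83 = 0.03352 hr

Final: 0.03352 hr


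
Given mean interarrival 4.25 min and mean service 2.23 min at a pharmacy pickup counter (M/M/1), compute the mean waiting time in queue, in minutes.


λ = 60/4.25 = 14.1176 /hr
μ = 60/2.23 = 26.9058 /hr
ρ = λ/μ = 14.1176/26.9058 = 0.5247
Wq = ρ/(μ−λ) = 0.5247/(26.9058−14.1176) = 0.04103 hr
In minutes: 0.04103·60 = 2.462 min

Final: 2.462 min


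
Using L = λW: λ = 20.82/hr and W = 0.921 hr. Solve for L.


L = λW = 20.82·0.921 = 19.1752

Final: 19.1752


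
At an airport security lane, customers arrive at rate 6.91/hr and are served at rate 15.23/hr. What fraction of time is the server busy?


ρ = λ/μ = 6.91/15.23 = 0.4537

Final: 0.4537


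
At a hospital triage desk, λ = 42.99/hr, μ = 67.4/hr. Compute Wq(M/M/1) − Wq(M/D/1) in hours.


ρ = 42.99/67.4 = 0.6378
Wq(M/M/1) = ρ/(μ−λ) = 0.6378/24.41 = 0.02613 hr
Wq(M/D/1) = ρ/(2(μ−λ)) = 0.01307 hr
Savings = 0.02613 − 0.01307 = 0.01307 hr

Final: 0.01307 hr


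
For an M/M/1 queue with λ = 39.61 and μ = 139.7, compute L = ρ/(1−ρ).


ρ = λ/μ = 39.61/139.7 = 0.2835
L = ρ/(1−ρ) = 0.2835/(1 − 0.2835) = 0.2835/0.7165 = 0.3957

Final: 0.3957


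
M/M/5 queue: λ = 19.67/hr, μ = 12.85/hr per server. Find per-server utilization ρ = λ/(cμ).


ρ = λ/(cμ) = 19.67/(5·12.85) = 19.67/64.25 = 0.3061

Final: 0.3061


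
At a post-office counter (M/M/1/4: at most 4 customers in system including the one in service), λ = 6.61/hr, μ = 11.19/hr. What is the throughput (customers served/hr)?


ρ = 0.5907; P_K = (1−ρ)ρ^4/(1−ρ^5) = 0.053695
λ_eff = λ(1 − P_K) = 6.61·(1 − 0.053695) = 6.61·0.946305 = 6.2551 /hr

Final: 6.2551 /hr


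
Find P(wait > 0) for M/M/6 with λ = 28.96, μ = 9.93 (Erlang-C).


a = λ/μ = 2.9164; ρ = a/6 = 0.4861
P₀ = 0.053365 (from M/M/c formula)
C(c,a) = [a^c/(c!(1−ρ))]·P₀ = [615.31266/(720·0.5139)]·0.053365
= 1.66287·0.053365 = 0.088740

Final: 0.088740


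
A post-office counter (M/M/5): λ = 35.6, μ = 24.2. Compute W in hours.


a = 1.4711; ρ = 0.2942; P₀ = 0.229349
Lq = P₀·a^c·ρ/(c!(1−ρ)²) = 0.007777
Wq = Lq/λ = 0.007777/35.6 = 0.0002185 hr
W = Wq + 1/μ = 0.0002185 + 0.04132 = 0.04154 hr

Final: 0.04154 hr


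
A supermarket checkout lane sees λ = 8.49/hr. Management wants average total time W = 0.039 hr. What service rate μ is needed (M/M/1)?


W = 1/(μ−λ) ⇒ μ − λ = 1/W = 1/0.039 = 25.6410
μ = λ + 1/W = 8.49 + 25.6410 = 34.1310 per hr

Final: 34.1310 /hr


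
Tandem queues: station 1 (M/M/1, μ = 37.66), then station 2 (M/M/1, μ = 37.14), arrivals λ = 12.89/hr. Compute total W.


Each node sees arrival rate λ = 12.89/hr (tandem ⇒ throughput preserved).
W₁ = 1/(μ₁−λ) = 1/(37.66−12.89) = 0.04037 hr
W₂ = 1/(μ₂−λ) = 1/(37.14−12.89) = 0.04124 hr
W_total = W₁ + W₂ = 0.04037 + 0.04124 = 0.08161 hr

Final: 0.08161 hr


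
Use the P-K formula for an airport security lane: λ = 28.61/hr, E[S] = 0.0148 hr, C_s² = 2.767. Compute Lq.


ρ = λ·E[S] = 28.61·0.0148 = 0.4234
Lq = ρ²(1+C_s²)/(2(1−ρ)) = 0.1793·(1+2.767)/(2·0.5766)
= 0.1793·3.7670/1.1531 = 0.58569

Final: 0.58569


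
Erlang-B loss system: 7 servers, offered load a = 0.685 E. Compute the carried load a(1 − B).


B(7,0.685) = 0.000007078 (Erlang-B)
Carried load = a(1 − B) = 0.685·(1 − 0.000007078) = 0.685·0.999993 = 0.6850 E

Final: 0.6850 Erlangs


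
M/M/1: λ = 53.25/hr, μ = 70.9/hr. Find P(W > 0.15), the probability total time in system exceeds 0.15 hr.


W ~ Exponential(μ−λ) for M/M/1.
μ − λ = 70.9 − 53.25 = 17.6500
P(W > t) = e^{−(μ−λ)t} = e^{−2.6475} = 0.070828

Final: 0.070828


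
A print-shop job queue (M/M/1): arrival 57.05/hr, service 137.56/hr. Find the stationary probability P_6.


ρ = 57.05/137.56 = 0.4147
P_n = (1−ρ)·ρ^n = (1 − 0.4147)·0.4147^6 = 0.5853·0.005088 = 0.002978

Final: 0.002978


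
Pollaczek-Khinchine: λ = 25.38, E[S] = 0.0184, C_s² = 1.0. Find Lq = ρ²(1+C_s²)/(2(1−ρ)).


ρ = λ·E[S] = 25.38·0.0184 = 0.4670
Lq = ρ²(1+C_s²)/(2(1−ρ)) = 0.2181·(1+1.0)/(2·0.5330)
= 0.2181·2.0000/1.0660 = 0.40915

Final: 0.40915


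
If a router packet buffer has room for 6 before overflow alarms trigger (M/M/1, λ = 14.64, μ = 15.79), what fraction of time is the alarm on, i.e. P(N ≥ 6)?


ρ = 14.64/15.79 = 0.9272
P(N ≥ n) = ρ^n = 0.9272^6 = 0.635263

Final: 0.635263


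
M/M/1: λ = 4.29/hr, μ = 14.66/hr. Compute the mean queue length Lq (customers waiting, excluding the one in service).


ρ = 4.29/14.66 = 0.2926
Lq = ρ²/(1−ρ) = 0.08563/0.7074 = 0.1211

Final: 0.1211


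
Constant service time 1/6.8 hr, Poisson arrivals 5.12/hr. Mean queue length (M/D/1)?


ρ = 5.12/6.8 = 0.7529
M/D/1: Lq = ρ²/(2(1−ρ)) = 0.5669/(2·0.2471) = 1.14734

Final: 1.14734


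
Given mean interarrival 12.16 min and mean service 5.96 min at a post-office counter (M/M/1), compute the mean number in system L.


λ = 60/12.16 = 4.9342 /hr
μ = 60/5.96 = 10.0671 /hr
ρ = λ/μ = 4.9342/10.0671 = 0.4901
L = ρ/(1−ρ) = 0.4901/0.5099 = 0.9613

Final: 0.9613


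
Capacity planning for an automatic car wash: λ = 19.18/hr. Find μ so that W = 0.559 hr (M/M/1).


W = 1/(μ−λ) ⇒ μ − λ = 1/W = 1/0.559 = 1.7889
μ = λ + 1/W = 19.18 + 1.7889 = 20.9689 per hr

Final: 20.9689 /hr


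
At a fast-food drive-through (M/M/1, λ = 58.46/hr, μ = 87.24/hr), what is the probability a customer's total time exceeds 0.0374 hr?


W ~ Exponential(μ−λ) for M/M/1.
μ − λ = 87.24 − 58.46 = 28.7800
P(W > t) = e^{−(μ−λ)t} = e^{−1.0764} = 0.340830

Final: 0.340830


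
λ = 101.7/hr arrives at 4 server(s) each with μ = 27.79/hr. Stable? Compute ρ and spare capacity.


Total capacity cμ = 4·27.79 = 111.16/hr
ρ = λ/(cμ) = 101.7/111.16 = 0.9149
Stable ⇔ ρ < 1: YES
Spare capacity = cμ − λ = 111.16 − 101.7 = 9.46/hr

Final: ρ = 0.9149; stable; margin = 9.46/hr


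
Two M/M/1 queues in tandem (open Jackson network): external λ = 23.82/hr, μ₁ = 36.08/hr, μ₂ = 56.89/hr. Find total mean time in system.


Each node sees arrival rate λ = 23.82/hr (tandem ⇒ throughput preserved).
W₁ = 1/(μ₁−λ) = 1/(36.08−23.82) = 0.08157 hr
W₂ = 1/(μ₂−λ) = 1/(56.89−23.82) = 0.03024 hr
W_total = W₁ + W₂ = 0.08157 + 0.03024 = 0.11180 hr

Final: 0.11180 hr


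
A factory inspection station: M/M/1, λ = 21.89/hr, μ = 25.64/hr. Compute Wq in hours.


ρ = 21.89/25.64 = 0.8537
Wq = ρ/(μ−λ) = 0.8537/(25.64 − 21.89) = 0.8537/3.75 = 0.2277 hr

Final: 0.2277 hr


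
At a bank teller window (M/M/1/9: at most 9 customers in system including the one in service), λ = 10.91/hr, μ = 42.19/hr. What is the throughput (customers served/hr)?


ρ = 0.2586; P_K = (1−ρ)ρ^9/(1−ρ^10) = 0.000003833
λ_eff = λ(1 − P_K) = 10.91·(1 − 0.000003833) = 10.91·0.999996 = 10.9100 /hr

Final: 10.9100 /hr


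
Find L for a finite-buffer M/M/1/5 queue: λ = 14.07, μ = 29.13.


ρ = 14.07/29.13 = 0.4830
L = ρ[1 − (K+1)ρ^K + Kρ^(K+1)] / [(1−ρ)(1−ρ^(K+1))]
Numerator: 0.4830·(1 − 6·0.026289 + 5·0.012698) = 0.437487
Denominator: (0.5170)·(0.987302) = 0.510428
L = 0.437487/0.510428 = 0.8571

Final: 0.8571


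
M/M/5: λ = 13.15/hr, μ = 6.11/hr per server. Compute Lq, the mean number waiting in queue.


a = λ/μ = 2.1522; ρ = a/5 = 0.4304
P₀ = 0.114952
Lq = P₀·a^c·ρ / (c!·(1−ρ)²) = 0.114952·46.17668·0.4304/(120·0.32440)
= 0.05869

Final: 0.05869


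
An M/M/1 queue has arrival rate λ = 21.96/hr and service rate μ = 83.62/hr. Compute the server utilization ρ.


ρ = λ/μ = 21.96/83.62 = 0.2626

Final: 0.2626


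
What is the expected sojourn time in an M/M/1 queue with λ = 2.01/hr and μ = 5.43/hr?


W = 1/(μ−λ) = 1/(5.43 − 2.01) = 1/3.42 = 0.2924 hr

Final: 0.2924 hr


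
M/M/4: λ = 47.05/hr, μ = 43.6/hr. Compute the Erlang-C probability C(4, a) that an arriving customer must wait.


a = λ/μ = 1.0791; ρ = a/4 = 0.2698
P₀ = 0.339189 (from M/M/c formula)
C(c,a) = [a^c/(c!(1−ρ))]·P₀ = [1.35610/(24·0.7302)]·0.339189
= 0.07738·0.339189 = 0.026246

Final: 0.026246


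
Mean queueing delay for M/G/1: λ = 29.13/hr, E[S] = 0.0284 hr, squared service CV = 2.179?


ρ = λ·E[S] = 29.13·0.0284 = 0.8273
E[S²] = E[S]²(1+C_s²) = 0.0284²·(1+2.179) = 0.002564
Wq = λ·E[S²]/(2(1−ρ)) = 29.13·0.002564/(2·0.1727) = 0.21623 hr

Final: 0.21623 hr


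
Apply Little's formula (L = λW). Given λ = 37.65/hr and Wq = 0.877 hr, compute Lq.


Lq = λWq = 37.65·0.877 = 33.0191

Final: 33.0191


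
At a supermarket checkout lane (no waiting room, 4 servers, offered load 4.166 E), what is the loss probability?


B(c,a) = (a^c/c!) / Σ_{k=0}^{c} a^k/k!
a^4/4! = 12.550639
Σ terms (k=0..4): 1.00000 + 4.16600 + 8.67778 + 12.05054 + 12.55064 = 38.444958
B = 12.550639/38.444958 = 0.326457

Final: 0.326457


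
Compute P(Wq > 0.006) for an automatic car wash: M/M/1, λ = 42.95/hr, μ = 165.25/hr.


ρ = 42.95/165.25 = 0.2599
P(Wq > t) = ρ·e^{−(μ−λ)t} = 0.2599·e^{−0.7338}
= 0.2599·0.480081 = 0.124778

Final: 0.124778


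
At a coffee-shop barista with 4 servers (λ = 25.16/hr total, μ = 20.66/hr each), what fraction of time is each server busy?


ρ = λ/(cμ) = 25.16/(4·20.66) = 25.16/82.64 = 0.3045

Final: 0.3045


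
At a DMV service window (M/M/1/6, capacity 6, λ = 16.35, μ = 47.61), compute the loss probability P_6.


ρ = λ/μ = 16.35/47.61 = 0.3434
P_K = (1−ρ)ρ^K/(1−ρ^(K+1)) = (0.6566·0.001640)/(1 − 0.0005633)
= 0.001077/0.999437 = 0.001078

Final: 0.001078


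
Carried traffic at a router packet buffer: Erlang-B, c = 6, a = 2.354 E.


B(6,2.354) = 0.022687 (Erlang-B)
Carried load = a(1 − B) = 2.354·(1 − 0.022687) = 2.354·0.977313 = 2.3006 E

Final: 2.3006 Erlangs


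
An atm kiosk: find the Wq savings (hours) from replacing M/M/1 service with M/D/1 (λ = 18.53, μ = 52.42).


ρ = 18.53/52.42 = 0.3535
Wq(M/M/1) = ρ/(μ−λ) = 0.3535/33.89 = 0.01043 hr
Wq(M/D/1) = ρ/(2(μ−λ)) = 0.005215 hr
Savings = 0.01043 − 0.005215 = 0.005215 hr

Final: 0.005215 hr


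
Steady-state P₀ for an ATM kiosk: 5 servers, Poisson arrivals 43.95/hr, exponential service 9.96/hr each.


a = λ/μ = 43.95/9.96 = 4.4127; ρ = a/c = 0.8825
Σ_{k=0}^{4} a^k/k! (terms k=0..4) = 1.00000 + 4.41265 + 9.73574 + 14.32014 + 15.79745 = 45.26598
Tail: a^5/(5!(1−ρ)) = 1673.00680/(120·0.1175) = 118.68339
P₀ = 1/(45.26598 + 118.68339) = 1/163.94937 = 0.006099

Final: 0.006099


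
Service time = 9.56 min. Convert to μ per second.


μ = 1/(service time) in consistent units.
1 second = 0.0166667 min, so μ = 0.0166667/9.56 = 0.001743 per second

Final: 0.001743 /sec


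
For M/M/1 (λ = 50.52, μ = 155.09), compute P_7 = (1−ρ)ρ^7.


ρ = 50.52/155.09 = 0.3257
P_n = (1−ρ)·ρ^n = (1 − 0.3257)·0.3257^7 = 0.6743·0.0003892 = 0.0002624

Final: 0.0002624


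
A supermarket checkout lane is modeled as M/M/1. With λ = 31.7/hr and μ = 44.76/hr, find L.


ρ = λ/μ = 31.7/44.76 = 0.7082
L = ρ/(1−ρ) = 0.7082/(1 − 0.7082) = 0.7082/0.2918 = 2.4273

Final: 2.4273


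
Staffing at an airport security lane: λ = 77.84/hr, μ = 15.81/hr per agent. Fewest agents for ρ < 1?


Stability requires cμ > λ ⇔ c > λ/μ.
λ/μ = 77.84/15.81 = 4.9235
Minimum integer c = ⌊4.9235⌋ + 1 = 5
Check: 5·15.81 = 79.05 > 77.84, while 4·15.81 = 63.24 ≤ 77.84

Final: 5 servers


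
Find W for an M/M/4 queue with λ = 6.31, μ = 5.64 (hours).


a = 1.1188; ρ = 0.2797; P₀ = 0.325874
Lq = P₀·a^c·ρ/(c!(1−ρ)²) = 0.01147
Wq = Lq/λ = 0.01147/6.31 = 0.001817 hr
W = Wq + 1/μ = 0.001817 + 0.17730 = 0.17912 hr

Final: 0.17912 hr


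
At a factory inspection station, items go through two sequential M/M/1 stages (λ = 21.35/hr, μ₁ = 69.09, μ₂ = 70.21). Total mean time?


Each node sees arrival rate λ = 21.35/hr (tandem ⇒ throughput preserved).
W₁ = 1/(μ₁−λ) = 1/(69.09−21.35) = 0.02095 hr
W₂ = 1/(μ₂−λ) = 1/(70.21−21.35) = 0.02047 hr
W_total = W₁ + W₂ = 0.02095 + 0.02047 = 0.04141 hr

Final: 0.04141 hr


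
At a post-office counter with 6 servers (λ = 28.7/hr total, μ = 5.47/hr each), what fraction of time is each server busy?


ρ = λ/(cμ) = 28.7/(6·5.47) = 28.7/32.82 = 0.8745

Final: 0.8745


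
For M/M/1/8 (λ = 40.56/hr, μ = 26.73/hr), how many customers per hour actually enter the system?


ρ = 1.5174; P_K = (1−ρ)ρ^8/(1−ρ^9) = 0.349164
λ_eff = λ(1 − P_K) = 40.56·(1 − 0.349164) = 40.56·0.650836 = 26.3979 /hr

Final: 26.3979 /hr


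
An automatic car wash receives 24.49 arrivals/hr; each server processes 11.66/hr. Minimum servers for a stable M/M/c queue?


Stability requires cμ > λ ⇔ c > λ/μ.
λ/μ = 24.49/11.66 = 2.1003
Minimum integer c = ⌊2.1003⌋ + 1 = 3
Check: 3·11.66 = 34.98 > 24.49, while 2·11.66 = 23.32 ≤ 24.49

Final: 3 servers


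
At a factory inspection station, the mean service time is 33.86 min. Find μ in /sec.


μ = 1/(service time) in consistent units.
1 second = 0.0166667 min, so μ = 0.0166667/33.86 = 0.0004922 per second

Final: 0.0004922 /sec


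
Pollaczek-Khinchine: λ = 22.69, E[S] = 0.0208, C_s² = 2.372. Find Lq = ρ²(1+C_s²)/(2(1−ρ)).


ρ = λ·E[S] = 22.69·0.0208 = 0.4720
Lq = ρ²(1+C_s²)/(2(1−ρ)) = 0.2227·(1+2.372)/(2·0.5280)
= 0.2227·3.3720/1.0561 = 0.71118

Final: 0.71118


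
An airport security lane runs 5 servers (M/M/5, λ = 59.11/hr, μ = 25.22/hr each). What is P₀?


a = λ/μ = 59.11/25.22 = 2.3438; ρ = a/c = 0.4688
Σ_{k=0}^{4} a^k/k! (terms k=0..4) = 1.00000 + 2.34377 + 2.74664 + 2.14584 + 1.25734 = 9.49359
Tail: a^5/(5!(1−ρ)) = 70.72605/(120·0.5312) = 1.10944
P₀ = 1/(9.49359 + 1.10944) = 1/10.60303 = 0.094313

Final: 0.094313


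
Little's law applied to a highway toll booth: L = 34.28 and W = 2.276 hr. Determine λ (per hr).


λ = L/W = 34.28/2.276 = 15.0615 /hr

Final: 15.0615 /hr


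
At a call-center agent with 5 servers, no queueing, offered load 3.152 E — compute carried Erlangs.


B(5,3.152) = 0.123202 (Erlang-B)
Carried load = a(1 − B) = 3.152·(1 − 0.123202) = 3.152·0.876798 = 2.7637 E

Final: 2.7637 Erlangs


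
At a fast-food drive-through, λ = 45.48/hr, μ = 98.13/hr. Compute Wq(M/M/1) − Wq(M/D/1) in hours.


ρ = 45.48/98.13 = 0.4635
Wq(M/M/1) = ρ/(μ−λ) = 0.4635/52.65 = 0.008803 hr
Wq(M/D/1) = ρ/(2(μ−λ)) = 0.004401 hr
Savings = 0.008803 − 0.004401 = 0.004401 hr

Final: 0.004401 hr


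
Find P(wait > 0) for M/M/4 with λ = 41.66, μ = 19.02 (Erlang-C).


a = λ/μ = 2.1903; ρ = a/4 = 0.5476
P₀ = 0.105706 (from M/M/c formula)
C(c,a) = [a^c/(c!(1−ρ))]·P₀ = [23.01627/(24·0.4524)]·0.105706
= 2.11974·0.105706 = 0.224070

Final: 0.224070


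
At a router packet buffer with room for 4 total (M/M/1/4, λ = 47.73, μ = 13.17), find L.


ρ = 47.73/13.17 = 3.6241
L = ρ[1 − (K+1)ρ^K + Kρ^(K+1)] / [(1−ρ)(1−ρ^(K+1))]
Numerator: 3.6241·(1 − 5·172.513322 + 4·625.213428) = 5941.015448
Denominator: (-2.6241)·(-624.213428) = 1638.027037
L = 5941.015448/1638.027037 = 3.6269

Final: 3.6269


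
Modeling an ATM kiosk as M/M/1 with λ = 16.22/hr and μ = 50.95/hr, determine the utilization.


ρ = λ/μ = 16.22/50.95 = 0.3184

Final: 0.3184


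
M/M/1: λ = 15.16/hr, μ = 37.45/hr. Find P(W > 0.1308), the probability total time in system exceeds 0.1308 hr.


W ~ Exponential(μ−λ) for M/M/1.
μ − λ = 37.45 − 15.16 = 22.2900
P(W > t) = e^{−(μ−λ)t} = e^{−2.9155} = 0.054175

Final: 0.054175


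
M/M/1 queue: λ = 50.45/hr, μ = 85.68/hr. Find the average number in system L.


ρ = λ/μ = 50.45/85.68 = 0.5888
L = ρ/(1−ρ) = 0.5888/(1 − 0.5888) = 0.5888/0.4112 = 1.4320

Final: 1.4320


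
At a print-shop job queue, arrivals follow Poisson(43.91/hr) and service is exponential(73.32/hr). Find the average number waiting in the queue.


ρ = 43.91/73.32 = 0.5989
Lq = ρ²/(1−ρ) = 0.3587/0.4011 = 0.8941

Final: 0.8941


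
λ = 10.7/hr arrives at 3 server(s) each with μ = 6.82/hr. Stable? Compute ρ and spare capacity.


Total capacity cμ = 3·6.82 = 20.46/hr
ρ = λ/(cμ) = 10.7/20.46 = 0.5230
Stable ⇔ ρ < 1: YES
Spare capacity = cμ − λ = 20.46 − 10.7 = 9.76/hr

Final: ρ = 0.5230; stable; margin = 9.76/hr


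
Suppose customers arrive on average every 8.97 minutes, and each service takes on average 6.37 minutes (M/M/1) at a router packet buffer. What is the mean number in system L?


λ = 60/8.97 = 6.6890 /hr
μ = 60/6.37 = 9.4192 /hr
ρ = λ/μ = 6.6890/9.4192 = 0.7101
L = ρ/(1−ρ) = 0.7101/0.2899 = 2.4500

Final: 2.4500


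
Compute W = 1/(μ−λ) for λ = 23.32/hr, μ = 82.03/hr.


W = 1/(μ−λ) = 1/(82.03 − 23.32) = 1/58.71 = 0.01703 hr

Final: 0.01703 hr


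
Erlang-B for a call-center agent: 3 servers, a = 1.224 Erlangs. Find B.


B(c,a) = (a^c/c!) / Σ_{k=0}^{c} a^k/k!
a^3/3! = 0.305628
Σ terms (k=0..3): 1.00000 + 1.22400 + 0.74909 + 0.30563 = 3.278716
B = 0.305628/3.278716 = 0.093216

Final: 0.093216


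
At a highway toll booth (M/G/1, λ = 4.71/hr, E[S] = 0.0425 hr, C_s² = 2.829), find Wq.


ρ = λ·E[S] = 4.71·0.0425 = 0.2002
E[S²] = E[S]²(1+C_s²) = 0.0425²·(1+2.829) = 0.006916
Wq = λ·E[S²]/(2(1−ρ)) = 4.71·0.006916/(2·0.7998) = 0.02036 hr

Final: 0.02036 hr


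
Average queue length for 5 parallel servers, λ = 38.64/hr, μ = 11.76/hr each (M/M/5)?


a = λ/μ = 3.2857; ρ = a/5 = 0.6571
P₀ = 0.033602
Lq = P₀·a^c·ρ / (c!·(1−ρ)²) = 0.033602·382.95609·0.6571/(120·0.11755)
= 0.59947

Final: 0.59947


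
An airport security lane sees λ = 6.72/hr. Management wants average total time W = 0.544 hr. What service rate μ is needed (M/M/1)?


W = 1/(μ−λ) ⇒ μ − λ = 1/W = 1/0.544 = 1.8382
μ = λ + 1/W = 6.72 + 1.8382 = 8.5582 per hr

Final: 8.5582 /hr


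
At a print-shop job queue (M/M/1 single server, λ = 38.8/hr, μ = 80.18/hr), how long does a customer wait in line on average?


ρ = 38.8/80.18 = 0.4839
Wq = ρ/(μ−λ) = 0.4839/(80.18 − 38.8) = 0.4839/41.38 = 0.01169 hr

Final: 0.01169 hr


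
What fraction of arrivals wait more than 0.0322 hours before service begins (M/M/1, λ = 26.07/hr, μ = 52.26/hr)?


ρ = 26.07/52.26 = 0.4989
P(Wq > t) = ρ·e^{−(μ−λ)t} = 0.4989·e^{−0.8433}
= 0.4989·0.430280 = 0.214646

Final: 0.214646


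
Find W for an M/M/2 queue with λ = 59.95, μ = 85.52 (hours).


a = 0.7010; ρ = 0.3505; P₀ = 0.480930
Lq = P₀·a^c·ρ/(c!(1−ρ)²) = 0.09818
Wq = Lq/λ = 0.09818/59.95 = 0.001638 hr
W = Wq + 1/μ = 0.001638 + 0.01169 = 0.01333 hr

Final: 0.01333 hr


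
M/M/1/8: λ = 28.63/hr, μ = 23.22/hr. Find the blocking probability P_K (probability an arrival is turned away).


ρ = λ/μ = 28.63/23.22 = 1.2330
P_K = (1−ρ)ρ^K/(1−ρ^(K+1)) = (-0.2330·5.341621)/(1 − 6.586159)
= -1.244538/-5.586159 = 0.222790

Final: 0.222790


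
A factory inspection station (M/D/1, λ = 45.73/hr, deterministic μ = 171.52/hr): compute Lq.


ρ = 45.73/171.52 = 0.2666
M/D/1: Lq = ρ²/(2(1−ρ)) = 0.07108/(2·0.7334) = 0.04846

Final: 0.04846


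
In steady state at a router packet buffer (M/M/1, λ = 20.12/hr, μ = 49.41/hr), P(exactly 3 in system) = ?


ρ = 20.12/49.41 = 0.4072
P_n = (1−ρ)·ρ^n = (1 − 0.4072)·0.4072^3 = 0.5928·0.067521 = 0.040026

Final: 0.040026


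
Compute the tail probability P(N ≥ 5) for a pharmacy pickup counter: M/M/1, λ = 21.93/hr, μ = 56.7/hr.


ρ = 21.93/56.7 = 0.3868
P(N ≥ n) = ρ^n = 0.3868^5 = 0.008655

Final: 0.008655


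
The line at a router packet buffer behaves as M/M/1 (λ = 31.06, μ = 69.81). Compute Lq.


ρ = 31.06/69.81 = 0.4449
Lq = ρ²/(1−ρ) = 0.1980/0.5551 = 0.3566

Final: 0.3566
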